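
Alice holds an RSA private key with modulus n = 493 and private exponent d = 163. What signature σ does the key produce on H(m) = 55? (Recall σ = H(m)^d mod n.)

166

(H(m))^2 ≡ 55^2 = 3025 ≡ 67
(H(m))^4 ≡ 67^2 = 4489 ≡ 52
(H(m))^8 ≡ 52^2 = 2704 ≡ 239
(H(m))^16 ≡ 239^2 = 57121 ≡ 426
(H(m))^32 ≡ 426^2 = 181476 ≡ 52
(H(m))^64 ≡ 52^2 = 2704 ≡ 239
(H(m))^128 ≡ 239^2 = 57121 ≡ 426
163 = 128 + 32 + 2 + 1, so (H(m))^163 ≡ 426·52·67·55 ≡ 166 (mod 493)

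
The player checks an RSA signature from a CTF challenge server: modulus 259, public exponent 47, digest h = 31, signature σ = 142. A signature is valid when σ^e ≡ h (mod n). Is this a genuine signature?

σ^2 ≡ 142^2 = 20164 ≡ 221
σ^4 ≡ 221^2 = 48841 ≡ 149
σ^8 ≡ 149^2 = 22201 ≡ 186
σ^16 ≡ 186^2 = 34596 ≡ 149
σ^32 ≡ 149^2 = 22201 ≡ 186
47 = 32 + 8 + 4 + 2 + 1, so σ^47 ≡ 186·186·149·221·142 ≡ 228 (mod 259)
σ^47 mod 259 = 228, but h = 31.

forged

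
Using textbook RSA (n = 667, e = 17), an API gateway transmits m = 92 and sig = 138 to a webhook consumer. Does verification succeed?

sig^2 ≡ 138^2 = 19044 ≡ 368
sig^4 ≡ 368^2 = 135424 ≡ 23
sig^8 ≡ 23^2 = 529
sig^16 ≡ 529^2 = 279841 ≡ 368
17 = 16 + 1, so sig^17 ≡ 368·138 ≡ 92 (mod 667)
sig^17 mod 667 = 92 matches m.

passes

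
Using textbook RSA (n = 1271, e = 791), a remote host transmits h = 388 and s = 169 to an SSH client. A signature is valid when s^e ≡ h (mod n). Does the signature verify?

does not verify

s^2 ≡ 169^2 = 28561 ≡ 599
s^4 ≡ 599^2 = 358801 ≡ 379
s^8 ≡ 379^2 = 143641 ≡ 18
s^16 ≡ 18^2 = 324
s^32 ≡ 324^2 = 104976 ≡ 754
s^64 ≡ 754^2 = 568516 ≡ 379
s^128 ≡ 379^2 = 143641 ≡ 18
s^256 ≡ 18^2 = 324
s^512 ≡ 324^2 = 104976 ≡ 754
791 = 512 + 256 + 16 + 4 + 2 + 1, so s^791 ≡ 754·324·324·379·599·169 ≡ 815 (mod 1271)
The recovered value 815 does not match the digest 388.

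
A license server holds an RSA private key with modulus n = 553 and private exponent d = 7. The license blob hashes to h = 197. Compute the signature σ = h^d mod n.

h^2 ≡ 197^2 = 38809 ≡ 99
h^4 ≡ 99^2 = 9801 ≡ 400
7 = 4 + 2 + 1, so h^7 ≡ 400·99·197 ≡ 29 (mod 553)

29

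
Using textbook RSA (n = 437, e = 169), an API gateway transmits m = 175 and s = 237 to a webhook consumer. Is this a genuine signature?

genuine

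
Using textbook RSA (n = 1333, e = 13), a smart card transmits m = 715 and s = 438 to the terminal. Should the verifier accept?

accept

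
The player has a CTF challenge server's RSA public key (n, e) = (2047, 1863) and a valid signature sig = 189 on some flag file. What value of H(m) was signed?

sig^2 ≡ 189^2 = 35721 ≡ 922
sig^4 ≡ 922^2 = 850084 ≡ 579
sig^8 ≡ 579^2 = 335241 ≡ 1580
sig^16 ≡ 1580^2 = 2496400 ≡ 1107
sig^32 ≡ 1107^2 = 1225449 ≡ 1343
sig^64 ≡ 1343^2 = 1803649 ≡ 242
sig^128 ≡ 242^2 = 58564 ≡ 1248
sig^256 ≡ 1248^2 = 1557504 ≡ 1784
sig^512 ≡ 1784^2 = 3182656 ≡ 1618
sig^1024 ≡ 1618^2 = 2617924 ≡ 1858
1863 = 1024 + 512 + 256 + 64 + 4 + 2 + 1, so sig^1863 ≡ 1858·1618·1784·242·579·922·189 ≡ 1468 (mod 2047)

1468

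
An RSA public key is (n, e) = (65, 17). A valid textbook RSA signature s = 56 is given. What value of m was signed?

s^17 mod 65 = 36

36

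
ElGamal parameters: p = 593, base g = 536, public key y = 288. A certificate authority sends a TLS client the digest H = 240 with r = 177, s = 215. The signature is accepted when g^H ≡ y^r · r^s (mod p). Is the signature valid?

invalid

Left side g^H mod p:
Squares mod 593: 536^1≡536, 536^2≡284, 536^4≡8, 536^8≡64, 536^16≡538, 536^32≡60, 536^64≡42, 536^128≡578
240 = 128 + 64 + 32 + 16, so 536^240 ≡ 578·42·60·538 ≡ 535 (mod 593)
Right side y^r · r^s mod p:
Squares mod 593: 288^1≡288, 288^2≡517, 288^4≡439, 288^8≡589, 288^16≡16, 288^32≡256, 288^64≡306, 288^128≡535
177 = 128 + 32 + 16 + 1, so 288^177 ≡ 535·256·16·288 ≡ 163 (mod 593)
Squares mod 593: 177^1≡177, 177^2≡493, 177^4≡512, 177^8≡38, 177^16≡258, 177^32≡148, 177^64≡556, 177^128≡183
215 = 128 + 64 + 16 + 4 + 2 + 1, so 177^215 ≡ 183·556·258·512·493·177 ≡ 234 (mod 593)
163·234 = 38142 ≡ 190 (mod 593)
535 ≠ 190, so verification fails.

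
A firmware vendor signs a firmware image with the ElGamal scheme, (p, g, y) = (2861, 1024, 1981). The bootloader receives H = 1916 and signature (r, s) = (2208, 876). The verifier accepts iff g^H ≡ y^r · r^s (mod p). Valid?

yes

Left side g^H mod p:
1024^2 = 1048576 ≡ 1450
1024^4 ≡ 1450^2 = 2102500 ≡ 2526
1024^8 ≡ 2526^2 = 6380676 ≡ 646
1024^16 ≡ 646^2 = 417316 ≡ 2471
1024^32 ≡ 2471^2 = 6105841 ≡ 467
1024^64 ≡ 467^2 = 218089 ≡ 653
1024^128 ≡ 653^2 = 426409 ≡ 120
1024^256 ≡ 120^2 = 14400 ≡ 95
1024^512 ≡ 95^2 = 9025 ≡ 442
1024^1024 ≡ 442^2 = 195364 ≡ 816
1916 = 1024 + 512 + 256 + 64 + 32 + 16 + 8 + 4, so 1024^1916 ≡ 816·442·95·653·467·2471·646·2526 ≡ 887 (mod 2861)
Right side y^r · r^s mod p:
1981^2 = 3924361 ≡ 1930
1981^4 ≡ 1930^2 = 3724900 ≡ 2739
1981^8 ≡ 2739^2 = 7502121 ≡ 579
1981^16 ≡ 579^2 = 335241 ≡ 504
1981^32 ≡ 504^2 = 254016 ≡ 2248
1981^64 ≡ 2248^2 = 5053504 ≡ 978
1981^128 ≡ 978^2 = 956484 ≡ 910
1981^256 ≡ 910^2 = 828100 ≡ 1271
1981^512 ≡ 1271^2 = 1615441 ≡ 1837
1981^1024 ≡ 1837^2 = 3374569 ≡ 1450
1981^2048 ≡ 1450^2 = 2102500 ≡ 2526
2208 = 2048 + 128 + 32, so 1981^2208 ≡ 2526·910·2248 ≡ 1113 (mod 2861)
2208^2 = 4875264 ≡ 120
2208^4 ≡ 120^2 = 14400 ≡ 95
2208^8 ≡ 95^2 = 9025 ≡ 442
2208^16 ≡ 442^2 = 195364 ≡ 816
2208^32 ≡ 816^2 = 665856 ≡ 2104
2208^64 ≡ 2104^2 = 4426816 ≡ 849
2208^128 ≡ 849^2 = 720801 ≡ 2690
2208^256 ≡ 2690^2 = 7236100 ≡ 631
2208^512 ≡ 631^2 = 398161 ≡ 482
876 = 512 + 256 + 64 + 32 + 8 + 4, so 2208^876 ≡ 482·631·849·2104·442·95 ≡ 646 (mod 2861)
1113·646 = 718998 ≡ 887 (mod 2861)
887 ≡ 887 (mod 2861), so the signature is genuine.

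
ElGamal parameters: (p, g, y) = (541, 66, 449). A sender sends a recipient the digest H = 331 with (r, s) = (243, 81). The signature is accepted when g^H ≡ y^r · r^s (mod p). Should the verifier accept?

reject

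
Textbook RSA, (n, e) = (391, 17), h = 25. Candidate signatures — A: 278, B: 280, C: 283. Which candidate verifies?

B

Candidate A: Squares mod 391: 278^1≡278, 278^2≡257, 278^4≡361, 278^8≡118, 278^16≡239; 17 = 16 + 1, so 278^17 ≡ 239·278 ≡ 363 (mod 391)
Candidate B: Squares mod 391: 280^1≡280, 280^2≡200, 280^4≡118, 280^8≡239, 280^16≡35; 17 = 16 + 1, so 280^17 ≡ 35·280 ≡ 25 (mod 391)
  → matches h = 25
Candidate C: Squares mod 391: 283^1≡283, 283^2≡325, 283^4≡55, 283^8≡288, 283^16≡52; 17 = 16 + 1, so 283^17 ≡ 52·283 ≡ 249 (mod 391)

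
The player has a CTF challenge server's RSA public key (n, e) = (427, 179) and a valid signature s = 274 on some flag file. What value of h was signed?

120

s^2 ≡ 274^2 = 75076 ≡ 351
s^4 ≡ 351^2 = 123201 ≡ 225
s^8 ≡ 225^2 = 50625 ≡ 239
s^16 ≡ 239^2 = 57121 ≡ 330
s^32 ≡ 330^2 = 108900 ≡ 15
s^64 ≡ 15^2 = 225
s^128 ≡ 225^2 = 50625 ≡ 239
179 = 128 + 32 + 16 + 2 + 1, so s^179 ≡ 239·15·330·351·274 ≡ 120 (mod 427)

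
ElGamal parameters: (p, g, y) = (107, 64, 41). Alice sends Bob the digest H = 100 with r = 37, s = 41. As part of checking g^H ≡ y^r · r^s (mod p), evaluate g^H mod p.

3

Squares mod 107: 64^1≡64, 64^2≡30, 64^4≡44, 64^8≡10, 64^16≡100, 64^32≡49, 64^64≡47
100 = 64 + 32 + 4, so 64^100 ≡ 47·49·44 ≡ 3 (mod 107)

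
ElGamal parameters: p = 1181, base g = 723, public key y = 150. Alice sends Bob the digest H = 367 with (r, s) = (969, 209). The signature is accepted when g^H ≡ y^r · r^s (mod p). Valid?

no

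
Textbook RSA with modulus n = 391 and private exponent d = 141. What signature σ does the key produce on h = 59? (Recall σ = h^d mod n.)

26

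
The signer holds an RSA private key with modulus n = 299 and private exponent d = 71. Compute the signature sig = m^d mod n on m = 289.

m^2 ≡ 289^2 = 83521 ≡ 100
m^4 ≡ 100^2 = 10000 ≡ 133
m^8 ≡ 133^2 = 17689 ≡ 48
m^16 ≡ 48^2 = 2304 ≡ 211
m^32 ≡ 211^2 = 44521 ≡ 269
m^64 ≡ 269^2 = 72361 ≡ 3
71 = 64 + 4 + 2 + 1, so m^71 ≡ 3·133·100·289 ≡ 165 (mod 299)

165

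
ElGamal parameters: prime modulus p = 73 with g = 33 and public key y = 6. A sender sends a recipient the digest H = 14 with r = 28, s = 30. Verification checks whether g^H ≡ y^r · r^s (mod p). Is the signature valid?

valid

Left side g^H mod p:
33^2 = 1089 ≡ 67
33^4 ≡ 67^2 = 4489 ≡ 36
33^8 ≡ 36^2 = 1296 ≡ 55
14 = 8 + 4 + 2, so 33^14 ≡ 55·36·67 ≡ 19 (mod 73)
Right side y^r · r^s mod p:
6^2 = 36
6^4 ≡ 36^2 = 1296 ≡ 55
6^8 ≡ 55^2 = 3025 ≡ 32
6^16 ≡ 32^2 = 1024 ≡ 2
28 = 16 + 8 + 4, so 6^28 ≡ 2·32·55 ≡ 16 (mod 73)
28^2 = 784 ≡ 54
28^4 ≡ 54^2 = 2916 ≡ 69
28^8 ≡ 69^2 = 4761 ≡ 16
28^16 ≡ 16^2 = 256 ≡ 37
30 = 16 + 8 + 4 + 2, so 28^30 ≡ 37·16·69·54 ≡ 24 (mod 73)
16·24 = 384 ≡ 19 (mod 73)
19 ≡ 19 (mod 73), so the signature is genuine.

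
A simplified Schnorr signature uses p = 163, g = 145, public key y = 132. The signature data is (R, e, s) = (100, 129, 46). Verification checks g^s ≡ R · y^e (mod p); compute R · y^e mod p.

132^2 = 17424 ≡ 146
132^4 ≡ 146^2 = 21316 ≡ 126
132^8 ≡ 126^2 = 15876 ≡ 65
132^16 ≡ 65^2 = 4225 ≡ 150
132^32 ≡ 150^2 = 22500 ≡ 6
132^64 ≡ 6^2 = 36
132^128 ≡ 36^2 = 1296 ≡ 155
129 = 128 + 1, so 132^129 ≡ 155·132 ≡ 85 (mod 163)
R · y^e ≡ 100·85 = 8500 ≡ 24 (mod 163)

24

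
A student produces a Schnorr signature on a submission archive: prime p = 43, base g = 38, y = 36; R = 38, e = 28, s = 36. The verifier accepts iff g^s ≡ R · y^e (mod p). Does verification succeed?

g^s mod p:
38^2 = 1444 ≡ 25
38^4 ≡ 25^2 = 625 ≡ 23
38^8 ≡ 23^2 = 529 ≡ 13
38^16 ≡ 13^2 = 169 ≡ 40
38^32 ≡ 40^2 = 1600 ≡ 9
36 = 32 + 4, so 38^36 ≡ 9·23 ≡ 35 (mod 43)
R · y^e mod p:
36^2 = 1296 ≡ 6
36^4 ≡ 6^2 = 36
36^8 ≡ 36^2 = 1296 ≡ 6
36^16 ≡ 6^2 = 36
28 = 16 + 8 + 4, so 36^28 ≡ 36·6·36 ≡ 36 (mod 43)
38·36 = 1368 ≡ 35 (mod 43)
35 ≡ 35 (mod 43); signature holds.

passes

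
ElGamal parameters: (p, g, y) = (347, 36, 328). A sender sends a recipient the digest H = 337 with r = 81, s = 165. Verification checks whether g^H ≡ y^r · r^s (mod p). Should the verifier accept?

Left side g^H mod p:
36^2 = 1296 ≡ 255
36^4 ≡ 255^2 = 65025 ≡ 136
36^8 ≡ 136^2 = 18496 ≡ 105
36^16 ≡ 105^2 = 11025 ≡ 268
36^32 ≡ 268^2 = 71824 ≡ 342
36^64 ≡ 342^2 = 116964 ≡ 25
36^128 ≡ 25^2 = 625 ≡ 278
36^256 ≡ 278^2 = 77284 ≡ 250
337 = 256 + 64 + 16 + 1, so 36^337 ≡ 250·25·268·36 ≡ 75 (mod 347)
Right side y^r · r^s mod p:
328^2 = 107584 ≡ 14
328^4 ≡ 14^2 = 196
328^8 ≡ 196^2 = 38416 ≡ 246
328^16 ≡ 246^2 = 60516 ≡ 138
328^32 ≡ 138^2 = 19044 ≡ 306
328^64 ≡ 306^2 = 93636 ≡ 293
81 = 64 + 16 + 1, so 328^81 ≡ 293·138·328 ≡ 12 (mod 347)
81^2 = 6561 ≡ 315
81^4 ≡ 315^2 = 99225 ≡ 330
81^8 ≡ 330^2 = 108900 ≡ 289
81^16 ≡ 289^2 = 83521 ≡ 241
81^32 ≡ 241^2 = 58081 ≡ 132
81^64 ≡ 132^2 = 17424 ≡ 74
81^128 ≡ 74^2 = 5476 ≡ 271
165 = 128 + 32 + 4 + 1, so 81^165 ≡ 271·132·330·81 ≡ 341 (mod 347)
12·341 = 4092 ≡ 275 (mod 347)
75 ≠ 275, so verification fails.

reject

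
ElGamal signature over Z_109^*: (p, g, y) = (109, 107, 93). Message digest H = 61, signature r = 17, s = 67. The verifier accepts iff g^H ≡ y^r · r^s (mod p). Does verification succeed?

Left side g^H mod p:
107^2 = 11449 ≡ 4
107^4 ≡ 4^2 = 16
107^8 ≡ 16^2 = 256 ≡ 38
107^16 ≡ 38^2 = 1444 ≡ 27
107^32 ≡ 27^2 = 729 ≡ 75
61 = 32 + 16 + 8 + 4 + 1, so 107^61 ≡ 75·27·38·16·107 ≡ 19 (mod 109)
Right side y^r · r^s mod p:
93^2 = 8649 ≡ 38
93^4 ≡ 38^2 = 1444 ≡ 27
93^8 ≡ 27^2 = 729 ≡ 75
93^16 ≡ 75^2 = 5625 ≡ 66
17 = 16 + 1, so 93^17 ≡ 66·93 ≡ 34 (mod 109)
17^2 = 289 ≡ 71
17^4 ≡ 71^2 = 5041 ≡ 27
17^8 ≡ 27^2 = 729 ≡ 75
17^16 ≡ 75^2 = 5625 ≡ 66
17^32 ≡ 66^2 = 4356 ≡ 105
17^64 ≡ 105^2 = 11025 ≡ 16
67 = 64 + 2 + 1, so 17^67 ≡ 16·71·17 ≡ 19 (mod 109)
34·19 = 646 ≡ 101 (mod 109)
19 ≠ 101, so verification fails.

fails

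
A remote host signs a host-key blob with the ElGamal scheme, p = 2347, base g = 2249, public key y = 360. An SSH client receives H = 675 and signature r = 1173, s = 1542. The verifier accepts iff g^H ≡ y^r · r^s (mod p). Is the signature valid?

Left side g^H mod p:
2249^675 mod 2347 = 215
Right side y^r · r^s mod p:
360^1173 mod 2347 = 1
1173^1542 mod 2347 = 215
1·215 = 215 ≡ 215 (mod 2347)
215 ≡ 215 (mod 2347), so the signature is genuine.

valid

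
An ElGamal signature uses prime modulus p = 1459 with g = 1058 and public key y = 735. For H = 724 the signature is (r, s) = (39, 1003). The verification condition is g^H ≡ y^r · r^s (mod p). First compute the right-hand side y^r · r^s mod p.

1317

735^39 mod 1459 = 224
39^1003 mod 1459 = 794
y^r · r^s ≡ 224·794 = 177856 ≡ 1317 (mod 1459)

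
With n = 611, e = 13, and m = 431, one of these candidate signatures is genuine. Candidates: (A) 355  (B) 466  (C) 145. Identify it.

C

Candidate A: Squares mod 611: 355^1≡355, 355^2≡159, 355^4≡230, 355^8≡354; 13 = 8 + 4 + 1, so 355^13 ≡ 354·230·355 ≡ 134 (mod 611)
Candidate B: Squares mod 611: 466^1≡466, 466^2≡251, 466^4≡68, 466^8≡347; 13 = 8 + 4 + 1, so 466^13 ≡ 347·68·466 ≡ 180 (mod 611)
Candidate C: Squares mod 611: 145^1≡145, 145^2≡251, 145^4≡68, 145^8≡347; 13 = 8 + 4 + 1, so 145^13 ≡ 347·68·145 ≡ 431 (mod 611)
  → matches m = 431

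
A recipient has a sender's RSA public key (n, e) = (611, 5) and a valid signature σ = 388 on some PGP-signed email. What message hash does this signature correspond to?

202

σ^5 mod 611 = 202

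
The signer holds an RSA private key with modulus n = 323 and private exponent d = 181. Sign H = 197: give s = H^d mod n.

H^181 mod 323 = 159

159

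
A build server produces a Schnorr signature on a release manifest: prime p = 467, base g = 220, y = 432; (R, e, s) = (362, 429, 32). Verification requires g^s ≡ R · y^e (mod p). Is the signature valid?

g^s mod p:
220^32 mod 467 = 49
R · y^e mod p:
432^429 mod 467 = 175
362·175 = 63350 ≡ 305 (mod 467)
49 ≠ 305; the check fails.

invalid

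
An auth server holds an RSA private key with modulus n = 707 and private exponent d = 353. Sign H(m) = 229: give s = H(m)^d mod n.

416

(H(m))^353 mod 707 = 416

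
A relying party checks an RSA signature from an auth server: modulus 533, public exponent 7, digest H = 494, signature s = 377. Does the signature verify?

verifies

s^2 ≡ 377^2 = 142129 ≡ 351
s^4 ≡ 351^2 = 123201 ≡ 78
7 = 4 + 2 + 1, so s^7 ≡ 78·351·377 ≡ 494 (mod 533)
494 = H, so the signature checks out.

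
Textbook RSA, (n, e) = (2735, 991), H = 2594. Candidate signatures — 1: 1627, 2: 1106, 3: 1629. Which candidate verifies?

Candidate 1: Squares mod 2735: 1627^1≡1627, 1627^2≡2384, 1627^4≡126, 1627^8≡2201, 1627^16≡716, 1627^32≡1211, 1627^64≡561, 1627^128≡196, 1627^256≡126, 1627^512≡2201; 991 = 512 + 256 + 128 + 64 + 16 + 8 + 4 + 2 + 1, so 1627^991 ≡ 2201·126·196·561·716·2201·126·2384·1627 ≡ 968 (mod 2735)
Candidate 2: Squares mod 2735: 1106^1≡1106, 1106^2≡691, 1106^4≡1591, 1106^8≡1406, 1106^16≡2166, 1106^32≡1031, 1106^64≡1781, 1106^128≡2096, 1106^256≡806, 1106^512≡1441; 991 = 512 + 256 + 128 + 64 + 16 + 8 + 4 + 2 + 1, so 1106^991 ≡ 1441·806·2096·1781·2166·1406·1591·691·1106 ≡ 141 (mod 2735)
Candidate 3: Squares mod 2735: 1629^1≡1629, 1629^2≡691, 1629^4≡1591, 1629^8≡1406, 1629^16≡2166, 1629^32≡1031, 1629^64≡1781, 1629^128≡2096, 1629^256≡806, 1629^512≡1441; 991 = 512 + 256 + 128 + 64 + 16 + 8 + 4 + 2 + 1, so 1629^991 ≡ 1441·806·2096·1781·2166·1406·1591·691·1629 ≡ 2594 (mod 2735)
  → matches H = 2594

3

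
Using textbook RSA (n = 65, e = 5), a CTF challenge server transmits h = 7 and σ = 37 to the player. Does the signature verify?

σ^2 ≡ 37^2 = 1369 ≡ 4
σ^4 ≡ 4^2 = 16
5 = 4 + 1, so σ^5 ≡ 16·37 ≡ 7 (mod 65)
Since 7 equals the digest 7, verification succeeds.

verifies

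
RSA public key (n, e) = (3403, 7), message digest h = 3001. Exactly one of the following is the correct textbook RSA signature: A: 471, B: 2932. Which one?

A

Candidate A: 471^2 = 221841 ≡ 646; 471^4 ≡ 646^2 = 417316 ≡ 2150; 7 = 4 + 2 + 1, so 471^7 ≡ 2150·646·471 ≡ 3001 (mod 3403)
  → matches h = 3001
Candidate B: 2932^2 = 8596624 ≡ 646; 2932^4 ≡ 646^2 = 417316 ≡ 2150; 7 = 4 + 2 + 1, so 2932^7 ≡ 2150·646·2932 ≡ 402 (mod 3403)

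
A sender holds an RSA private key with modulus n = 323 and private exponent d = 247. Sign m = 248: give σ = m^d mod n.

Squares mod 323: m^1≡248, m^2≡134, m^4≡191, m^8≡305, m^16≡1, m^32≡1, m^64≡1, m^128≡1
247 = 128 + 64 + 32 + 16 + 4 + 2 + 1, so m^247 ≡ 1·1·1·1·191·134·248 ≡ 39 (mod 323)

39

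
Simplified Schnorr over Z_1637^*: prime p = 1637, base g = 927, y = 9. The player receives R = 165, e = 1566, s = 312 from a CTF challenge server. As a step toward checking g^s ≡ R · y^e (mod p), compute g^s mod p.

Squares mod 1637: 927^1≡927, 927^2≡1541, 927^4≡1031, 927^8≡548, 927^16≡733, 927^32≡353, 927^64≡197, 927^128≡1158, 927^256≡261
312 = 256 + 32 + 16 + 8, so 927^312 ≡ 261·353·733·548 ≡ 521 (mod 1637)

521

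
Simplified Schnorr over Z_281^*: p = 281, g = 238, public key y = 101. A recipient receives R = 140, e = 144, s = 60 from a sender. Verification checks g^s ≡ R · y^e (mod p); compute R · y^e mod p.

181

101^2 = 10201 ≡ 85
101^4 ≡ 85^2 = 7225 ≡ 200
101^8 ≡ 200^2 = 40000 ≡ 98
101^16 ≡ 98^2 = 9604 ≡ 50
101^32 ≡ 50^2 = 2500 ≡ 252
101^64 ≡ 252^2 = 63504 ≡ 279
101^128 ≡ 279^2 = 77841 ≡ 4
144 = 128 + 16, so 101^144 ≡ 4·50 ≡ 200 (mod 281)
R · y^e ≡ 140·200 = 28000 ≡ 181 (mod 281)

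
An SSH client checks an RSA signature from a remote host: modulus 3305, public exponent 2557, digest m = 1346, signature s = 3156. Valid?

s^2 ≡ 3156^2 = 9960336 ≡ 2371
s^4 ≡ 2371^2 = 5621641 ≡ 3141
s^8 ≡ 3141^2 = 9865881 ≡ 456
s^16 ≡ 456^2 = 207936 ≡ 3026
s^32 ≡ 3026^2 = 9156676 ≡ 1826
s^64 ≡ 1826^2 = 3334276 ≡ 2836
s^128 ≡ 2836^2 = 8042896 ≡ 1831
s^256 ≡ 1831^2 = 3352561 ≡ 1291
s^512 ≡ 1291^2 = 1666681 ≡ 961
s^1024 ≡ 961^2 = 923521 ≡ 1426
s^2048 ≡ 1426^2 = 2033476 ≡ 901
2557 = 2048 + 256 + 128 + 64 + 32 + 16 + 8 + 4 + 1, so s^2557 ≡ 901·1291·1831·2836·1826·3026·456·3141·3156 ≡ 1346 (mod 3305)
1346 = m, so the signature checks out.

yes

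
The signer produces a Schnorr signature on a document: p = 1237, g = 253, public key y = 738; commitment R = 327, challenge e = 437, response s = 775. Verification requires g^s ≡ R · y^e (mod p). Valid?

no

g^s mod p:
253^2 = 64009 ≡ 922
253^4 ≡ 922^2 = 850084 ≡ 265
253^8 ≡ 265^2 = 70225 ≡ 953
253^16 ≡ 953^2 = 908209 ≡ 251
253^32 ≡ 251^2 = 63001 ≡ 1151
253^64 ≡ 1151^2 = 1324801 ≡ 1211
253^128 ≡ 1211^2 = 1466521 ≡ 676
253^256 ≡ 676^2 = 456976 ≡ 523
253^512 ≡ 523^2 = 273529 ≡ 152
775 = 512 + 256 + 4 + 2 + 1, so 253^775 ≡ 152·523·265·922·253 ≡ 507 (mod 1237)
R · y^e mod p:
738^2 = 544644 ≡ 364
738^4 ≡ 364^2 = 132496 ≡ 137
738^8 ≡ 137^2 = 18769 ≡ 214
738^16 ≡ 214^2 = 45796 ≡ 27
738^32 ≡ 27^2 = 729
738^64 ≡ 729^2 = 531441 ≡ 768
738^128 ≡ 768^2 = 589824 ≡ 1012
738^256 ≡ 1012^2 = 1024144 ≡ 1145
437 = 256 + 128 + 32 + 16 + 4 + 1, so 738^437 ≡ 1145·1012·729·27·137·738 ≡ 225 (mod 1237)
327·225 = 73575 ≡ 592 (mod 1237)
507 ≠ 592; the check fails.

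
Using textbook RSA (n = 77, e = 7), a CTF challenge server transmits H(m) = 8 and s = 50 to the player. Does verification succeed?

s^2 ≡ 50^2 = 2500 ≡ 36
s^4 ≡ 36^2 = 1296 ≡ 64
7 = 4 + 2 + 1, so s^7 ≡ 64·36·50 ≡ 8 (mod 77)
8 = H(m), so the signature checks out.

passes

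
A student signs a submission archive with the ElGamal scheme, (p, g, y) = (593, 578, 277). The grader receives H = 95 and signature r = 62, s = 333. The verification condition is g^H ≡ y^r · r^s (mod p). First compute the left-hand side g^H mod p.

578^2 = 334084 ≡ 225
578^4 ≡ 225^2 = 50625 ≡ 220
578^8 ≡ 220^2 = 48400 ≡ 367
578^16 ≡ 367^2 = 134689 ≡ 78
578^32 ≡ 78^2 = 6084 ≡ 154
578^64 ≡ 154^2 = 23716 ≡ 589
95 = 64 + 16 + 8 + 4 + 2 + 1, so 578^95 ≡ 589·78·367·220·225·578 ≡ 555 (mod 593)

555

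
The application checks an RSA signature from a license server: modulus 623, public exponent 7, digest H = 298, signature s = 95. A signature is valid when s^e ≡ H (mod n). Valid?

yes

Squares mod 623: s^1≡95, s^2≡303, s^4≡228
7 = 4 + 2 + 1, so s^7 ≡ 228·303·95 ≡ 298 (mod 623)
s^7 mod 623 = 298 matches H.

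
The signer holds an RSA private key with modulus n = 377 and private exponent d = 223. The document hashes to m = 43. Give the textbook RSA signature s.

56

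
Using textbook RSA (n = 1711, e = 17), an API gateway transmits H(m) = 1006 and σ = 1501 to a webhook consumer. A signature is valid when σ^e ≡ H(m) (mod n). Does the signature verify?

does not verify

Squares mod 1711: σ^1≡1501, σ^2≡1325, σ^4≡139, σ^8≡500, σ^16≡194
17 = 16 + 1, so σ^17 ≡ 194·1501 ≡ 324 (mod 1711)
σ^17 mod 1711 = 324, but H(m) = 1006.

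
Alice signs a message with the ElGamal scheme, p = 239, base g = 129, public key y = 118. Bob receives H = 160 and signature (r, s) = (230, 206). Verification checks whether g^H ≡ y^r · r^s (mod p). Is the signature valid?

Left side g^H mod p:
129^2 = 16641 ≡ 150
129^4 ≡ 150^2 = 22500 ≡ 34
129^8 ≡ 34^2 = 1156 ≡ 200
129^16 ≡ 200^2 = 40000 ≡ 87
129^32 ≡ 87^2 = 7569 ≡ 160
129^64 ≡ 160^2 = 25600 ≡ 27
129^128 ≡ 27^2 = 729 ≡ 12
160 = 128 + 32, so 129^160 ≡ 12·160 ≡ 8 (mod 239)
Right side y^r · r^s mod p:
118^2 = 13924 ≡ 62
118^4 ≡ 62^2 = 3844 ≡ 20
118^8 ≡ 20^2 = 400 ≡ 161
118^16 ≡ 161^2 = 25921 ≡ 109
118^32 ≡ 109^2 = 11881 ≡ 170
118^64 ≡ 170^2 = 28900 ≡ 220
118^128 ≡ 220^2 = 48400 ≡ 122
230 = 128 + 64 + 32 + 4 + 2, so 118^230 ≡ 122·220·170·20·62 ≡ 144 (mod 239)
230^2 = 52900 ≡ 81
230^4 ≡ 81^2 = 6561 ≡ 108
230^8 ≡ 108^2 = 11664 ≡ 192
230^16 ≡ 192^2 = 36864 ≡ 58
230^32 ≡ 58^2 = 3364 ≡ 18
230^64 ≡ 18^2 = 324 ≡ 85
230^128 ≡ 85^2 = 7225 ≡ 55
206 = 128 + 64 + 8 + 4 + 2, so 230^206 ≡ 55·85·192·108·81 ≡ 93 (mod 239)
144·93 = 13392 ≡ 8 (mod 239)
8 ≡ 8 (mod 239), so the signature is genuine.

valid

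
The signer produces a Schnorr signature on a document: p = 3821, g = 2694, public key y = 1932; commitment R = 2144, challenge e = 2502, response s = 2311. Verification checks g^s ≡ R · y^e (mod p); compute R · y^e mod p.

3103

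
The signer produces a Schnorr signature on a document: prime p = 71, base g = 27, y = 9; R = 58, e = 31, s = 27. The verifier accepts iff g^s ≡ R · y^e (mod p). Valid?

g^s mod p:
Squares mod 71: 27^1≡27, 27^2≡19, 27^4≡6, 27^8≡36, 27^16≡18
27 = 16 + 8 + 2 + 1, so 27^27 ≡ 18·36·19·27 ≡ 2 (mod 71)
R · y^e mod p:
Squares mod 71: 9^1≡9, 9^2≡10, 9^4≡29, 9^8≡60, 9^16≡50
31 = 16 + 8 + 4 + 2 + 1, so 9^31 ≡ 50·60·29·10·9 ≡ 49 (mod 71)
58·49 = 2842 ≡ 2 (mod 71)
2 ≡ 2 (mod 71); signature holds.

yes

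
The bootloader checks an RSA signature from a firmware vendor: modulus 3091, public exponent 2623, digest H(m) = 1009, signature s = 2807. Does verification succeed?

passes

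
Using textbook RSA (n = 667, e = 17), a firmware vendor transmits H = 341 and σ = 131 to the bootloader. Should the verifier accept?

reject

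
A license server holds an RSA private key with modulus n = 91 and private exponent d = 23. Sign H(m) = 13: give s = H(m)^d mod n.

13

Squares mod 91: (H(m))^1≡13, (H(m))^2≡78, (H(m))^4≡78, (H(m))^8≡78, (H(m))^16≡78
23 = 16 + 4 + 2 + 1, so (H(m))^23 ≡ 78·78·78·13 ≡ 13 (mod 91)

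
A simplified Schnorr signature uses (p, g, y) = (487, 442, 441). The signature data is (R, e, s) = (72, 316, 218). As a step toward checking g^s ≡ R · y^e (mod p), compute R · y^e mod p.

441^2 = 194481 ≡ 168
441^4 ≡ 168^2 = 28224 ≡ 465
441^8 ≡ 465^2 = 216225 ≡ 484
441^16 ≡ 484^2 = 234256 ≡ 9
441^32 ≡ 9^2 = 81
441^64 ≡ 81^2 = 6561 ≡ 230
441^128 ≡ 230^2 = 52900 ≡ 304
441^256 ≡ 304^2 = 92416 ≡ 373
316 = 256 + 32 + 16 + 8 + 4, so 441^316 ≡ 373·81·9·484·465 ≡ 85 (mod 487)
R · y^e ≡ 72·85 = 6120 ≡ 276 (mod 487)

276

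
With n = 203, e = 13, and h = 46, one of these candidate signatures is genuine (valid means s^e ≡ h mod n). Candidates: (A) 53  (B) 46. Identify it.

Candidate A: 53^2 = 2809 ≡ 170; 53^4 ≡ 170^2 = 28900 ≡ 74; 53^8 ≡ 74^2 = 5476 ≡ 198; 13 = 8 + 4 + 1, so 53^13 ≡ 198·74·53 ≡ 81 (mod 203)
Candidate B: 46^2 = 2116 ≡ 86; 46^4 ≡ 86^2 = 7396 ≡ 88; 46^8 ≡ 88^2 = 7744 ≡ 30; 13 = 8 + 4 + 1, so 46^13 ≡ 30·88·46 ≡ 46 (mod 203)
  → matches h = 46

B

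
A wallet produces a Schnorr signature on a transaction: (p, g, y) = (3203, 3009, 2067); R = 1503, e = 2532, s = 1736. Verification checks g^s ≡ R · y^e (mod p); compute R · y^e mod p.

991

Squares mod 3203: 2067^1≡2067, 2067^2≡2890, 2067^4≡1879, 2067^8≡935, 2067^16≡3009, 2067^32≡2403, 2067^64≡2603, 2067^128≡1264, 2067^256≡2602, 2067^512≡2465, 2067^1024≡134, 2067^2048≡1941
2532 = 2048 + 256 + 128 + 64 + 32 + 4, so 2067^2532 ≡ 1941·2602·1264·2603·2403·1879 ≡ 559 (mod 3203)
R · y^e ≡ 1503·559 = 840177 ≡ 991 (mod 3203)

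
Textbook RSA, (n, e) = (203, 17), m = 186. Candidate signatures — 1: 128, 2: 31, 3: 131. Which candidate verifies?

1

Candidate 1: Squares mod 203: 128^1≡128, 128^2≡144, 128^4≡30, 128^8≡88, 128^16≡30; 17 = 16 + 1, so 128^17 ≡ 30·128 ≡ 186 (mod 203)
  → matches m = 186
Candidate 2: Squares mod 203: 31^1≡31, 31^2≡149, 31^4≡74, 31^8≡198, 31^16≡25; 17 = 16 + 1, so 31^17 ≡ 25·31 ≡ 166 (mod 203)
Candidate 3: Squares mod 203: 131^1≡131, 131^2≡109, 131^4≡107, 131^8≡81, 131^16≡65; 17 = 16 + 1, so 131^17 ≡ 65·131 ≡ 192 (mod 203)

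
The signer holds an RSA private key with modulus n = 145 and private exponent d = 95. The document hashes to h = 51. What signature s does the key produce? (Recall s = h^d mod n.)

6

h^95 mod 145 = 6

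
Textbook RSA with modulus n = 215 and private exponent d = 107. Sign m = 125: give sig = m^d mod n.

Squares mod 215: m^1≡125, m^2≡145, m^4≡170, m^8≡90, m^16≡145, m^32≡170, m^64≡90
107 = 64 + 32 + 8 + 2 + 1, so m^107 ≡ 90·170·90·145·125 ≡ 70 (mod 215)

70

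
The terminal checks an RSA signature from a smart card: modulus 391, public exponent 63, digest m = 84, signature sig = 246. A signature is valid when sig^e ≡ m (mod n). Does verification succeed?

Squares mod 391: sig^1≡246, sig^2≡302, sig^4≡101, sig^8≡35, sig^16≡52, sig^32≡358
63 = 32 + 16 + 8 + 4 + 2 + 1, so sig^63 ≡ 358·52·35·101·302·246 ≡ 219 (mod 391)
219 ≠ 84, so verification fails.

fails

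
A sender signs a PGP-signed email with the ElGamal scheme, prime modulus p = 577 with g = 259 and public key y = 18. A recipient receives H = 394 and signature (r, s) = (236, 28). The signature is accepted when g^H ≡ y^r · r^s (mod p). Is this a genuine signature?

forged

Left side g^H mod p:
259^2 = 67081 ≡ 149
259^4 ≡ 149^2 = 22201 ≡ 275
259^8 ≡ 275^2 = 75625 ≡ 38
259^16 ≡ 38^2 = 1444 ≡ 290
259^32 ≡ 290^2 = 84100 ≡ 435
259^64 ≡ 435^2 = 189225 ≡ 546
259^128 ≡ 546^2 = 298116 ≡ 384
259^256 ≡ 384^2 = 147456 ≡ 321
394 = 256 + 128 + 8 + 2, so 259^394 ≡ 321·384·38·149 ≡ 32 (mod 577)
Right side y^r · r^s mod p:
18^2 = 324
18^4 ≡ 324^2 = 104976 ≡ 539
18^8 ≡ 539^2 = 290521 ≡ 290
18^16 ≡ 290^2 = 84100 ≡ 435
18^32 ≡ 435^2 = 189225 ≡ 546
18^64 ≡ 546^2 = 298116 ≡ 384
18^128 ≡ 384^2 = 147456 ≡ 321
236 = 128 + 64 + 32 + 8 + 4, so 18^236 ≡ 321·384·546·290·539 ≡ 374 (mod 577)
236^2 = 55696 ≡ 304
236^4 ≡ 304^2 = 92416 ≡ 96
236^8 ≡ 96^2 = 9216 ≡ 561
236^16 ≡ 561^2 = 314721 ≡ 256
28 = 16 + 8 + 4, so 236^28 ≡ 256·561·96 ≡ 298 (mod 577)
374·298 = 111452 ≡ 91 (mod 577)
32 ≠ 91, so verification fails.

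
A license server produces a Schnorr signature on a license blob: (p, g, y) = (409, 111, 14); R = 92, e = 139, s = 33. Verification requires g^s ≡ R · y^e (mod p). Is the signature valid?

invalid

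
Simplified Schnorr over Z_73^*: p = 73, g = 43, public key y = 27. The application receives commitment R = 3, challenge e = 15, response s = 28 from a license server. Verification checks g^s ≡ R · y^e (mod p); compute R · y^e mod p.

65

27^15 mod 73 = 46
R · y^e ≡ 3·46 = 138 ≡ 65 (mod 73)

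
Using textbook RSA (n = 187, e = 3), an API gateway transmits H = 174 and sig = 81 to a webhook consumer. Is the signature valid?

sig^2 ≡ 81^2 = 6561 ≡ 16
3 = 2 + 1, so sig^3 ≡ 16·81 ≡ 174 (mod 187)
Since 174 equals the digest 174, verification succeeds.

valid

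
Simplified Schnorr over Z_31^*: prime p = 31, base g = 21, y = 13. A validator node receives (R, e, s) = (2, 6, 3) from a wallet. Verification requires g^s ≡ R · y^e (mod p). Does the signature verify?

does not verify

g^s mod p:
Squares mod 31: 21^1≡21, 21^2≡7
3 = 2 + 1, so 21^3 ≡ 7·21 ≡ 23 (mod 31)
R · y^e mod p:
Squares mod 31: 13^1≡13, 13^2≡14, 13^4≡10
6 = 4 + 2, so 13^6 ≡ 10·14 ≡ 16 (mod 31)
2·16 = 32 ≡ 1 (mod 31)
23 ≠ 1; the check fails.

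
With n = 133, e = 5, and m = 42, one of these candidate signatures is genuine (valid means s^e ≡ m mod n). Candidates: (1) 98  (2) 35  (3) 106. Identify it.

2

Candidate 1: 98^5 mod 133 = 91
Candidate 2: 35^5 mod 133 = 42
  → matches m = 42
Candidate 3: 106^5 mod 133 = 64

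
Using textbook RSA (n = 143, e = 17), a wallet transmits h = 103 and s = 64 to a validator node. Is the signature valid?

s^2 ≡ 64^2 = 4096 ≡ 92
s^4 ≡ 92^2 = 8464 ≡ 27
s^8 ≡ 27^2 = 729 ≡ 14
s^16 ≡ 14^2 = 196 ≡ 53
17 = 16 + 1, so s^17 ≡ 53·64 ≡ 103 (mod 143)
103 = h, so the signature checks out.

valid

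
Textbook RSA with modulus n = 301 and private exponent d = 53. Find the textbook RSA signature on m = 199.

m^53 mod 301 = 82

82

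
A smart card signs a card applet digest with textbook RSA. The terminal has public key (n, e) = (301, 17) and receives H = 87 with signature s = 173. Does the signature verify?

verifies

s^2 ≡ 173^2 = 29929 ≡ 130
s^4 ≡ 130^2 = 16900 ≡ 44
s^8 ≡ 44^2 = 1936 ≡ 130
s^16 ≡ 130^2 = 16900 ≡ 44
17 = 16 + 1, so s^17 ≡ 44·173 ≡ 87 (mod 301)
87 = H, so the signature checks out.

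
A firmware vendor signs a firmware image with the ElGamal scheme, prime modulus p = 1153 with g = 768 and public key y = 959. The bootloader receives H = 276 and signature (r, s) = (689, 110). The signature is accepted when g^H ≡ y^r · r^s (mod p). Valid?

yes

Left side g^H mod p:
768^2 = 589824 ≡ 641
768^4 ≡ 641^2 = 410881 ≡ 413
768^8 ≡ 413^2 = 170569 ≡ 1078
768^16 ≡ 1078^2 = 1162084 ≡ 1013
768^32 ≡ 1013^2 = 1026169 ≡ 1152
768^64 ≡ 1152^2 = 1327104 ≡ 1
768^128 ≡ 1^2 = 1
768^256 ≡ 1^2 = 1
276 = 256 + 16 + 4, so 768^276 ≡ 1·1013·413 ≡ 983 (mod 1153)
Right side y^r · r^s mod p:
959^2 = 919681 ≡ 740
959^4 ≡ 740^2 = 547600 ≡ 1078
959^8 ≡ 1078^2 = 1162084 ≡ 1013
959^16 ≡ 1013^2 = 1026169 ≡ 1152
959^32 ≡ 1152^2 = 1327104 ≡ 1
959^64 ≡ 1^2 = 1
959^128 ≡ 1^2 = 1
959^256 ≡ 1^2 = 1
959^512 ≡ 1^2 = 1
689 = 512 + 128 + 32 + 16 + 1, so 959^689 ≡ 1·1·1·1152·959 ≡ 194 (mod 1153)
689^2 = 474721 ≡ 838
689^4 ≡ 838^2 = 702244 ≡ 67
689^8 ≡ 67^2 = 4489 ≡ 1030
689^16 ≡ 1030^2 = 1060900 ≡ 140
689^32 ≡ 140^2 = 19600 ≡ 1152
689^64 ≡ 1152^2 = 1327104 ≡ 1
110 = 64 + 32 + 8 + 4 + 2, so 689^110 ≡ 1·1152·1030·67·838 ≡ 641 (mod 1153)
194·641 = 124354 ≡ 983 (mod 1153)
983 ≡ 983 (mod 1153), so the signature is genuine.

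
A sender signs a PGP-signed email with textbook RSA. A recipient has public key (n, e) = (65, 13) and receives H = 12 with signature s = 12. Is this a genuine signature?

genuine

s^13 mod 65 = 12
Since 12 equals the digest 12, verification succeeds.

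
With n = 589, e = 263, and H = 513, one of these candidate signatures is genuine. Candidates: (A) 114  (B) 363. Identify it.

A

Candidate A: 114^2 = 12996 ≡ 38; 114^4 ≡ 38^2 = 1444 ≡ 266; 114^8 ≡ 266^2 = 70756 ≡ 76; 114^16 ≡ 76^2 = 5776 ≡ 475; 114^32 ≡ 475^2 = 225625 ≡ 38; 114^64 ≡ 38^2 = 1444 ≡ 266; 114^128 ≡ 266^2 = 70756 ≡ 76; 114^256 ≡ 76^2 = 5776 ≡ 475; 263 = 256 + 4 + 2 + 1, so 114^263 ≡ 475·266·38·114 ≡ 513 (mod 589)
  → matches H = 513
Candidate B: 363^2 = 131769 ≡ 422; 363^4 ≡ 422^2 = 178084 ≡ 206; 363^8 ≡ 206^2 = 42436 ≡ 28; 363^16 ≡ 28^2 = 784 ≡ 195; 363^32 ≡ 195^2 = 38025 ≡ 329; 363^64 ≡ 329^2 = 108241 ≡ 454; 363^128 ≡ 454^2 = 206116 ≡ 555; 363^256 ≡ 555^2 = 308025 ≡ 567; 263 = 256 + 4 + 2 + 1, so 363^263 ≡ 567·206·422·363 ≡ 34 (mod 589)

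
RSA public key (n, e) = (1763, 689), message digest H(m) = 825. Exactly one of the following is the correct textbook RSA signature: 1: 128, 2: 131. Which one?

Candidate 1: Squares mod 1763: 128^1≡128, 128^2≡517, 128^4≡1076, 128^8≡1248, 128^16≡775, 128^32≡1205, 128^64≡1076, 128^128≡1248, 128^256≡775, 128^512≡1205; 689 = 512 + 128 + 32 + 16 + 1, so 128^689 ≡ 1205·1248·1205·775·128 ≡ 1074 (mod 1763)
Candidate 2: Squares mod 1763: 131^1≡131, 131^2≡1294, 131^4≡1349, 131^8≡385, 131^16≡133, 131^32≡59, 131^64≡1718, 131^128≡262, 131^256≡1650, 131^512≡428; 689 = 512 + 128 + 32 + 16 + 1, so 131^689 ≡ 428·262·59·133·131 ≡ 825 (mod 1763)
  → matches H(m) = 825

2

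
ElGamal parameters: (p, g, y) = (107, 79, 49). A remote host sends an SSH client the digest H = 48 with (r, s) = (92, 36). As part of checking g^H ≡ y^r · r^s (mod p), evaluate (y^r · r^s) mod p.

41

Squares mod 107: 49^1≡49, 49^2≡47, 49^4≡69, 49^8≡53, 49^16≡27, 49^32≡87, 49^64≡79
92 = 64 + 16 + 8 + 4, so 49^92 ≡ 79·27·53·69 ≡ 81 (mod 107)
Squares mod 107: 92^1≡92, 92^2≡11, 92^4≡14, 92^8≡89, 92^16≡3, 92^32≡9
36 = 32 + 4, so 92^36 ≡ 9·14 ≡ 19 (mod 107)
y^r · r^s ≡ 81·19 = 1539 ≡ 41 (mod 107)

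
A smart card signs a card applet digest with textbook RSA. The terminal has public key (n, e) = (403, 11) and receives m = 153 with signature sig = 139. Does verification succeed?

sig^11 mod 403 = 263
sig^11 mod 403 = 263, but m = 153.

fails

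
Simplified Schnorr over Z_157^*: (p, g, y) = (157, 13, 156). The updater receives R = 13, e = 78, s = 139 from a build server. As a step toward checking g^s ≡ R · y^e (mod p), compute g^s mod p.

13

13^2 = 169 ≡ 12
13^4 ≡ 12^2 = 144
13^8 ≡ 144^2 = 20736 ≡ 12
13^16 ≡ 12^2 = 144
13^32 ≡ 144^2 = 20736 ≡ 12
13^64 ≡ 12^2 = 144
13^128 ≡ 144^2 = 20736 ≡ 12
139 = 128 + 8 + 2 + 1, so 13^139 ≡ 12·12·12·13 ≡ 13 (mod 157)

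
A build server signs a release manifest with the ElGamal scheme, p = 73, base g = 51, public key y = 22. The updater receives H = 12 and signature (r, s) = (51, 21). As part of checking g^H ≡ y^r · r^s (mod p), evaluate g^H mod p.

51^2 = 2601 ≡ 46
51^4 ≡ 46^2 = 2116 ≡ 72
51^8 ≡ 72^2 = 5184 ≡ 1
12 = 8 + 4, so 51^12 ≡ 1·72 ≡ 72 (mod 73)

72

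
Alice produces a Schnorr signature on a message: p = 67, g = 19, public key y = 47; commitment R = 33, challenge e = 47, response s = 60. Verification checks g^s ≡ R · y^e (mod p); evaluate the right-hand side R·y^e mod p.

64

Squares mod 67: 47^1≡47, 47^2≡65, 47^4≡4, 47^8≡16, 47^16≡55, 47^32≡10
47 = 32 + 8 + 4 + 2 + 1, so 47^47 ≡ 10·16·4·65·47 ≡ 6 (mod 67)
R · y^e ≡ 33·6 = 198 ≡ 64 (mod 67)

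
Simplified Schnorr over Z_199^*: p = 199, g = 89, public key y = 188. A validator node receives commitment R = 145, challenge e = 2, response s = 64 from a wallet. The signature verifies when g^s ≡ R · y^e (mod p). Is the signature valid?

valid

g^s mod p:
89^2 = 7921 ≡ 160
89^4 ≡ 160^2 = 25600 ≡ 128
89^8 ≡ 128^2 = 16384 ≡ 66
89^16 ≡ 66^2 = 4356 ≡ 177
89^32 ≡ 177^2 = 31329 ≡ 86
89^64 ≡ 86^2 = 7396 ≡ 33
R · y^e mod p:
188^2 = 35344 ≡ 121
145·121 = 17545 ≡ 33 (mod 199)
33 ≡ 33 (mod 199); signature holds.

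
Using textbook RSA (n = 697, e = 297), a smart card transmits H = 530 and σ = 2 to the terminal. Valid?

no

Squares mod 697: σ^1≡2, σ^2≡4, σ^4≡16, σ^8≡256, σ^16≡18, σ^32≡324, σ^64≡426, σ^128≡256, σ^256≡18
297 = 256 + 32 + 8 + 1, so σ^297 ≡ 18·324·256·2 ≡ 36 (mod 697)
36 ≠ 530, so verification fails.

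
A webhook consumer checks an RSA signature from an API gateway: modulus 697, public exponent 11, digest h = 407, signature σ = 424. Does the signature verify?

σ^11 mod 697 = 407
σ^11 mod 697 = 407 matches h.

verifies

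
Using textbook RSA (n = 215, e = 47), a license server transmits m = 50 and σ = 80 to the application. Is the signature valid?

valid

σ^2 ≡ 80^2 = 6400 ≡ 165
σ^4 ≡ 165^2 = 27225 ≡ 135
σ^8 ≡ 135^2 = 18225 ≡ 165
σ^16 ≡ 165^2 = 27225 ≡ 135
σ^32 ≡ 135^2 = 18225 ≡ 165
47 = 32 + 8 + 4 + 2 + 1, so σ^47 ≡ 165·165·135·165·80 ≡ 50 (mod 215)
50 = m, so the signature checks out.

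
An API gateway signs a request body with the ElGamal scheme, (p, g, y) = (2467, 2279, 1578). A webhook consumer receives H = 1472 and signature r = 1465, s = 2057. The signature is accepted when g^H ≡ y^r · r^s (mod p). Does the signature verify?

verifies

Left side g^H mod p:
2279^1472 mod 2467 = 667
Right side y^r · r^s mod p:
1578^1465 mod 2467 = 1870
1465^2057 mod 2467 = 65
1870·65 = 121550 ≡ 667 (mod 2467)
667 ≡ 667 (mod 2467), so the signature is genuine.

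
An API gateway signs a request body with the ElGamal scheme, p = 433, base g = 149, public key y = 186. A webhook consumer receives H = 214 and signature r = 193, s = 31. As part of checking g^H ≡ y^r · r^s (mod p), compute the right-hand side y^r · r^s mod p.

186^193 mod 433 = 65
193^31 mod 433 = 220
y^r · r^s ≡ 65·220 = 14300 ≡ 11 (mod 433)

11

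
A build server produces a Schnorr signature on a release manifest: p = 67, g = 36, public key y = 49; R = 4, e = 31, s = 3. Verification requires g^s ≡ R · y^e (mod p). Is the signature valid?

valid

g^s mod p:
36^2 = 1296 ≡ 23
3 = 2 + 1, so 36^3 ≡ 23·36 ≡ 24 (mod 67)
R · y^e mod p:
49^2 = 2401 ≡ 56
49^4 ≡ 56^2 = 3136 ≡ 54
49^8 ≡ 54^2 = 2916 ≡ 35
49^16 ≡ 35^2 = 1225 ≡ 19
31 = 16 + 8 + 4 + 2 + 1, so 49^31 ≡ 19·35·54·56·49 ≡ 6 (mod 67)
4·6 = 24 ≡ 24 (mod 67)
24 ≡ 24 (mod 67); signature holds.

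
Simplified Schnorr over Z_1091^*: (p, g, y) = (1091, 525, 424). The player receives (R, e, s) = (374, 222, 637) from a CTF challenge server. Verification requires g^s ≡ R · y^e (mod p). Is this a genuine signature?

g^s mod p:
Squares mod 1091: 525^1≡525, 525^2≡693, 525^4≡209, 525^8≡41, 525^16≡590, 525^32≡71, 525^64≡677, 525^128≡109, 525^256≡971, 525^512≡217
637 = 512 + 64 + 32 + 16 + 8 + 4 + 1, so 525^637 ≡ 217·677·71·590·41·209·525 ≡ 1013 (mod 1091)
R · y^e mod p:
Squares mod 1091: 424^1≡424, 424^2≡852, 424^4≡389, 424^8≡763, 424^16≡666, 424^32≡610, 424^64≡69, 424^128≡397
222 = 128 + 64 + 16 + 8 + 4 + 2, so 424^222 ≡ 397·69·666·763·389·852 ≡ 274 (mod 1091)
374·274 = 102476 ≡ 1013 (mod 1091)
1013 ≡ 1013 (mod 1091); signature holds.

genuine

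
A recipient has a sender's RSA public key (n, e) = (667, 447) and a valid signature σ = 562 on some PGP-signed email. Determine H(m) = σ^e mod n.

σ^2 ≡ 562^2 = 315844 ≡ 353
σ^4 ≡ 353^2 = 124609 ≡ 547
σ^8 ≡ 547^2 = 299209 ≡ 393
σ^16 ≡ 393^2 = 154449 ≡ 372
σ^32 ≡ 372^2 = 138384 ≡ 315
σ^64 ≡ 315^2 = 99225 ≡ 509
σ^128 ≡ 509^2 = 259081 ≡ 285
σ^256 ≡ 285^2 = 81225 ≡ 518
447 = 256 + 128 + 32 + 16 + 8 + 4 + 2 + 1, so σ^447 ≡ 518·285·315·372·393·547·353·562 ≡ 37 (mod 667)

37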